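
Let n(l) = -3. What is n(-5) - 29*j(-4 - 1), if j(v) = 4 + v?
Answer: 26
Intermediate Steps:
n(-5) - 29*j(-4 - 1) = -3 - 29*(4 + (-4 - 1)) = -3 - 29*(4 - 5) = -3 - 29*(-1) = -3 + 29 = 26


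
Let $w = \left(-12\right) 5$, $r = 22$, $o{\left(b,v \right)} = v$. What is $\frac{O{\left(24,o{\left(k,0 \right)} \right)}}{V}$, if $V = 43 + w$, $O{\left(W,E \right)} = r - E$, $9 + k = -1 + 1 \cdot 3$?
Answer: $- \frac{22}{17} \approx -1.2941$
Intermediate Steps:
$k = -7$ ($k = -9 + \left(-1 + 1 \cdot 3\right) = -9 + \left(-1 + 3\right) = -9 + 2 = -7$)
$w = -60$
$O{\left(W,E \right)} = 22 - E$
$V = -17$ ($V = 43 - 60 = -17$)
$\frac{O{\left(24,o{\left(k,0 \right)} \right)}}{V} = \frac{22 - 0}{-17} = \left(22 + 0\right) \left(- \frac{1}{17}\right) = 22 \left(- \frac{1}{17}\right) = - \frac{22}{17}$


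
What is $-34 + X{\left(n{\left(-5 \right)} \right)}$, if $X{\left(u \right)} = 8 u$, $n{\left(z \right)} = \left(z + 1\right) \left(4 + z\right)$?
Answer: $-2$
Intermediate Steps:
$n{\left(z \right)} = \left(1 + z\right) \left(4 + z\right)$
$-34 + X{\left(n{\left(-5 \right)} \right)} = -34 + 8 \left(4 + \left(-5\right)^{2} + 5 \left(-5\right)\right) = -34 + 8 \left(4 + 25 - 25\right) = -34 + 8 \cdot 4 = -34 + 32 = -2$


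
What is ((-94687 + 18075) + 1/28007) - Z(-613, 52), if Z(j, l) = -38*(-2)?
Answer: -2147800815/28007 ≈ -76688.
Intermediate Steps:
Z(j, l) = 76
((-94687 + 18075) + 1/28007) - Z(-613, 52) = ((-94687 + 18075) + 1/28007) - 1*76 = (-76612 + 1/28007) - 76 = -2145672283/28007 - 76 = -2147800815/28007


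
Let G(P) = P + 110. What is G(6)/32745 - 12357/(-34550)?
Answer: 81727553/226267950 ≈ 0.36120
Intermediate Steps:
G(P) = 110 + P
G(6)/32745 - 12357/(-34550) = (110 + 6)/32745 - 12357/(-34550) = 116*(1/32745) - 12357*(-1/34550) = 116/32745 + 12357/34550 = 81727553/226267950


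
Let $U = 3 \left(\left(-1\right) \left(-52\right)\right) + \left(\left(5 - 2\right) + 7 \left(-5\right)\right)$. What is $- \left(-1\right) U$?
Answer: $124$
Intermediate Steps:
$U = 124$ ($U = 3 \cdot 52 + \left(3 - 35\right) = 156 - 32 = 124$)
$- \left(-1\right) U = - \left(-1\right) 124 = \left(-1\right) \left(-124\right) = 124$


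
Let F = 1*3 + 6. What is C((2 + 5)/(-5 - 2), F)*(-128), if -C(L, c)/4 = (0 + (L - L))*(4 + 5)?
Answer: 0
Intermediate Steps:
F = 9 (F = 3 + 6 = 9)
C(L, c) = 0 (C(L, c) = -4*(0 + (L - L))*(4 + 5) = -4*(0 + 0)*9 = -0*9 = -4*0 = 0)
C((2 + 5)/(-5 - 2), F)*(-128) = 0*(-128) = 0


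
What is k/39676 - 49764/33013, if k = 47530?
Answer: -28952041/93558842 ≈ -0.30945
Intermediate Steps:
k/39676 - 49764/33013 = 47530/39676 - 49764/33013 = 47530*(1/39676) - 49764*1/33013 = 3395/2834 - 49764/33013 = -28952041/93558842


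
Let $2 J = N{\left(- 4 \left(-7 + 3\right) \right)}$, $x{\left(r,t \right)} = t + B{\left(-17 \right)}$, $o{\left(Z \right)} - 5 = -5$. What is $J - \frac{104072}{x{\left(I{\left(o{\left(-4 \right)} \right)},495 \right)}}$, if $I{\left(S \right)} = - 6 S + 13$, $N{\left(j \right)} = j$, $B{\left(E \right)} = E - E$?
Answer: $- \frac{100112}{495} \approx -202.25$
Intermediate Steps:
$o{\left(Z \right)} = 0$ ($o{\left(Z \right)} = 5 - 5 = 0$)
$B{\left(E \right)} = 0$
$I{\left(S \right)} = 13 - 6 S$
$x{\left(r,t \right)} = t$ ($x{\left(r,t \right)} = t + 0 = t$)
$J = 8$ ($J = \frac{\left(-4\right) \left(-7 + 3\right)}{2} = \frac{\left(-4\right) \left(-4\right)}{2} = \frac{1}{2} \cdot 16 = 8$)
$J - \frac{104072}{x{\left(I{\left(o{\left(-4 \right)} \right)},495 \right)}} = 8 - \frac{104072}{495} = - \frac{100112}{495}$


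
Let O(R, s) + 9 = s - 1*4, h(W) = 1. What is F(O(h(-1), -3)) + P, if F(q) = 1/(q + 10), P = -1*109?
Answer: -655/6 ≈ -109.17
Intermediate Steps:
P = -109
O(R, s) = -13 + s (O(R, s) = -9 + (s - 1*4) = -9 + (s - 4) = -9 + (-4 + s) = -13 + s)
F(q) = 1/(10 + q)
F(O(h(-1), -3)) + P = 1/(10 + (-13 - 3)) - 109 = 1/(10 - 16) - 109 = 1/(-6) - 109 = -⅙ - 109 = -655/6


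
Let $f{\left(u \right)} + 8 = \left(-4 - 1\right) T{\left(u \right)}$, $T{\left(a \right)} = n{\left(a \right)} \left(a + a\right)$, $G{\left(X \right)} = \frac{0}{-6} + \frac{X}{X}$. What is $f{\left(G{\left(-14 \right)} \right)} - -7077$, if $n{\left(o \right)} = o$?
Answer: $7059$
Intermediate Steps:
$G{\left(X \right)} = 1$ ($G{\left(X \right)} = 0 \left(- \frac{1}{6}\right) + 1 = 0 + 1 = 1$)
$T{\left(a \right)} = 2 a^{2}$ ($T{\left(a \right)} = a \left(a + a\right) = a 2 a = 2 a^{2}$)
$f{\left(u \right)} = -8 - 10 u^{2}$ ($f{\left(u \right)} = -8 + \left(-4 - 1\right) 2 u^{2} = -8 - 5 \cdot 2 u^{2} = -8 - 10 u^{2}$)
$f{\left(G{\left(-14 \right)} \right)} - -7077 = \left(-8 - 10 \cdot 1^{2}\right) - -7077 = \left(-8 - 10\right) + \left(-7855 + 14932\right) = \left(-8 - 10\right) + 7077 = -18 + 7077 = 7059$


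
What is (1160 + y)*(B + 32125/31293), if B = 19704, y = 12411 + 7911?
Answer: 13246432706354/31293 ≈ 4.2330e+8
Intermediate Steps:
y = 20322
(1160 + y)*(B + 32125/31293) = (1160 + 20322)*(19704 + 32125/31293) = 21482*(19704 + 32125*(1/31293)) = 21482*(19704 + 32125/31293) = 21482*(616629397/31293) = 13246432706354/31293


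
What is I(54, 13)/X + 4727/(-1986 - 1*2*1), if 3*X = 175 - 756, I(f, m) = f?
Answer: -438349/165004 ≈ -2.6566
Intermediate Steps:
X = -581/3 (X = (175 - 756)/3 = (1/3)*(-581) = -581/3 ≈ -193.67)
I(54, 13)/X + 4727/(-1986 - 1*2*1) = 54/(-581/3) + 4727/(-1986 - 1*2*1) = 54*(-3/581) + 4727/(-1986 - 2*1) = -162/581 + 4727/(-1986 - 2) = -162/581 + 4727/(-1988) = -162/581 + 4727*(-1/1988) = -162/581 - 4727/1988 = -438349/165004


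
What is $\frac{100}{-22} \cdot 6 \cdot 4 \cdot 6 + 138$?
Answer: $- \frac{5682}{11} \approx -516.54$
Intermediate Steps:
$\frac{100}{-22} \cdot 6 \cdot 4 \cdot 6 + 138 = 100 \left(- \frac{1}{22}\right) 24 \cdot 6 + 138 = \left(- \frac{50}{11}\right) 144 + 138 = - \frac{7200}{11} + 138 = - \frac{5682}{11}$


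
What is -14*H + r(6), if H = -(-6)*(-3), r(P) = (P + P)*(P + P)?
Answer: 396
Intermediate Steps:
r(P) = 4*P² (r(P) = (2*P)*(2*P) = 4*P²)
H = -18 (H = -6*3 = -18)
-14*H + r(6) = -14*(-18) + 4*6² = 252 + 4*36 = 252 + 144 = 396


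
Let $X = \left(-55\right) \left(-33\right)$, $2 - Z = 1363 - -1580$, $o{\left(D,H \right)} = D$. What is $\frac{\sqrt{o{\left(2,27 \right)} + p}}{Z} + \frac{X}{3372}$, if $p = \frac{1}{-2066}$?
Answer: $\frac{605}{1124} - \frac{9 \sqrt{105366}}{6076106} \approx 0.53778$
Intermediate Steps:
$Z = -2941$ ($Z = 2 - \left(1363 - -1580\right) = 2 - \left(1363 + 1580\right) = 2 - 2943 = -2941$)
$X = 1815$
$p = - \frac{1}{2066} \approx -0.00048403$
$\frac{\sqrt{o{\left(2,27 \right)} + p}}{Z} + \frac{X}{3372} = \frac{\sqrt{2 - \frac{1}{2066}}}{-2941} + \frac{1815}{3372} = \sqrt{\frac{4131}{2066}} \left(- \frac{1}{2941}\right) + 1815 \cdot \frac{1}{3372} = \frac{9 \sqrt{105366}}{2066} \left(- \frac{1}{2941}\right) + \frac{605}{1124} = - \frac{9 \sqrt{105366}}{6076106} + \frac{605}{1124} = \frac{605}{1124} - \frac{9 \sqrt{105366}}{6076106}$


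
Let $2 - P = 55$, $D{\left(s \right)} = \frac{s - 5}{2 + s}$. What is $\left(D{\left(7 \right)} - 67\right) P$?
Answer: $\frac{31853}{9} \approx 3539.2$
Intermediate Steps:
$D{\left(s \right)} = \frac{-5 + s}{2 + s}$
$P = -53$ ($P = 2 - 55 = -53$)
$\left(D{\left(7 \right)} - 67\right) P = \left(\frac{-5 + 7}{2 + 7} - 67\right) \left(-53\right) = \left(\frac{1}{9} \cdot 2 - 67\right) \left(-53\right) = \left(\frac{2}{9} - 67\right) \left(-53\right) = \left(- \frac{601}{9}\right) \left(-53\right) = \frac{31853}{9}$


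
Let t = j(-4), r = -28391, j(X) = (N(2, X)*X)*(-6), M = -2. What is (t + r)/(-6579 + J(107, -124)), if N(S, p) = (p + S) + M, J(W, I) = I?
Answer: 28487/6703 ≈ 4.2499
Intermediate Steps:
N(S, p) = -2 + S + p (N(S, p) = (p + S) - 2 = (S + p) - 2 = -2 + S + p)
j(X) = -6*X**2 (j(X) = ((-2 + 2 + X)*X)*(-6) = (X*X)*(-6) = X**2*(-6) = -6*X**2)
t = -96 (t = -6*(-4)**2 = -6*16 = -96)
(t + r)/(-6579 + J(107, -124)) = (-96 - 28391)/(-6579 - 124) = -28487/(-6703) = -28487*(-1/6703) = 28487/6703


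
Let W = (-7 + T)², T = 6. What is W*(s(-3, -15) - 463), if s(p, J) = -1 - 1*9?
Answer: -473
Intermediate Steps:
s(p, J) = -10 (s(p, J) = -1 - 9 = -10)
W = 1 (W = (-7 + 6)² = (-1)² = 1)
W*(s(-3, -15) - 463) = 1*(-10 - 463) = 1*(-473) = -473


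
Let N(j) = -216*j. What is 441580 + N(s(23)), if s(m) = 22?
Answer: 436828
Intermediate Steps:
441580 + N(s(23)) = 441580 - 216*22 = 441580 - 4752 = 436828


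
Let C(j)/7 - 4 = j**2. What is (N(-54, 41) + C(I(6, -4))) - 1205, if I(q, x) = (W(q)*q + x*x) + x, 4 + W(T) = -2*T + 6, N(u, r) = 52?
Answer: 15003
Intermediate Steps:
W(T) = 2 - 2*T (W(T) = -4 + (-2*T + 6) = -4 + (6 - 2*T) = 2 - 2*T)
I(q, x) = x + x**2 + q*(2 - 2*q) (I(q, x) = ((2 - 2*q)*q + x*x) + x = (q*(2 - 2*q) + x**2) + x = (x**2 + q*(2 - 2*q)) + x = x + x**2 + q*(2 - 2*q))
C(j) = 28 + 7*j**2
(N(-54, 41) + C(I(6, -4))) - 1205 = (52 + (28 + 7*(-4 + (-4)**2 - 2*6*(-1 + 6))**2)) - 1205 = (52 + (28 + 7*(-4 + 16 - 2*6*5)**2)) - 1205 = (52 + (28 + 7*(-4 + 16 - 60)**2)) - 1205 = (52 + (28 + 7*(-48)**2)) - 1205 = (52 + (28 + 7*2304)) - 1205 = (52 + (28 + 16128)) - 1205 = (52 + 16156) - 1205 = 16208 - 1205 = 15003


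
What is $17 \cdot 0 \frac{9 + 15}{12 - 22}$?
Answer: $0$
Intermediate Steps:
$17 \cdot 0 \frac{9 + 15}{12 - 22} = 0 \frac{24}{-10} = 0 \cdot 24 \left(- \frac{1}{10}\right) = 0 \left(- \frac{12}{5}\right) = 0$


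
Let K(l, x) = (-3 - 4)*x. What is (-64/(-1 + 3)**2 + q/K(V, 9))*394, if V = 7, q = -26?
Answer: -386908/63 ≈ -6141.4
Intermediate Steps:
K(l, x) = -7*x
(-64/(-1 + 3)**2 + q/K(V, 9))*394 = (-64/(-1 + 3)**2 - 26/((-7*9)))*394 = (-64/(2**2) - 26/(-63))*394 = (-64/4 - 26*(-1/63))*394 = (-64*1/4 + 26/63)*394 = (-16 + 26/63)*394 = -982/63*394 = -386908/63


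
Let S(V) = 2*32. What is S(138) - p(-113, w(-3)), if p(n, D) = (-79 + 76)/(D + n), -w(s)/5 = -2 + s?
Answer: 5629/88 ≈ 63.966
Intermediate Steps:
S(V) = 64
w(s) = 10 - 5*s (w(s) = -5*(-2 + s) = 10 - 5*s)
p(n, D) = -3/(D + n)
S(138) - p(-113, w(-3)) = 64 - (-3)/((10 - 5*(-3)) - 113) = 64 - (-3)/((10 + 15) - 113) = 64 - (-3)/(25 - 113) = 64 - (-3)/(-88) = 64 - (-3)*(-1)/88 = 64 - 1*3/88 = 64 - 3/88 = 5629/88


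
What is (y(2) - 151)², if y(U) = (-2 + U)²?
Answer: 22801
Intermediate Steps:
(y(2) - 151)² = ((-2 + 2)² - 151)² = (0² - 151)² = (0 - 151)² = (-151)² = 22801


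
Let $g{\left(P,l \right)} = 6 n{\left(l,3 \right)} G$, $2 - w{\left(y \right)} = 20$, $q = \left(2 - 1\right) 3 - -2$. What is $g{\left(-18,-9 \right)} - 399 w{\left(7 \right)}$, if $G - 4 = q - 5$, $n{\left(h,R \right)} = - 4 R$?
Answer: $6894$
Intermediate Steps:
$q = 5$ ($q = 1 \cdot 3 + 2 = 3 + 2 = 5$)
$w{\left(y \right)} = -18$ ($w{\left(y \right)} = 2 - 20 = -18$)
$G = 4$ ($G = 4 + \left(5 - 5\right) = 4 + 0 = 4$)
$g{\left(P,l \right)} = -288$ ($g{\left(P,l \right)} = 6 \left(\left(-4\right) 3\right) 4 = 6 \left(-12\right) 4 = \left(-72\right) 4 = -288$)
$g{\left(-18,-9 \right)} - 399 w{\left(7 \right)} = -288 - -7182 = -288 + 7182 = 6894$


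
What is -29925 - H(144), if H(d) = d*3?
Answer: -30357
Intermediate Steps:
H(d) = 3*d
-29925 - H(144) = -29925 - 3*144 = -29925 - 1*432 = -29925 - 432 = -30357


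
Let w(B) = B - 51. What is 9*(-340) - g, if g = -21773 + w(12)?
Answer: 18752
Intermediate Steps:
w(B) = -51 + B
g = -21812 (g = -21773 + (-51 + 12) = -21773 - 39 = -21812)
9*(-340) - g = 9*(-340) - 1*(-21812) = -3060 + 21812 = 18752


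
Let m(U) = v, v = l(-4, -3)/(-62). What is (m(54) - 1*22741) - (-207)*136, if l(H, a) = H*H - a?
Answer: 335463/62 ≈ 5410.7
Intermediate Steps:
l(H, a) = H² - a
v = -19/62 (v = ((-4)² - 1*(-3))/(-62) = (16 + 3)*(-1/62) = 19*(-1/62) = -19/62 ≈ -0.30645)
m(U) = -19/62
(m(54) - 1*22741) - (-207)*136 = (-19/62 - 1*22741) - (-207)*136 = (-19/62 - 22741) - 1*(-28152) = -1409961/62 + 28152 = 335463/62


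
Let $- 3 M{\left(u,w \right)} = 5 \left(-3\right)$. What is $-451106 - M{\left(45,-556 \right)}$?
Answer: $-451111$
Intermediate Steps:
$M{\left(u,w \right)} = 5$ ($M{\left(u,w \right)} = - \frac{5 \left(-3\right)}{3} = \left(- \frac{1}{3}\right) \left(-15\right) = 5$)
$-451106 - M{\left(45,-556 \right)} = -451106 - 5 = -451111$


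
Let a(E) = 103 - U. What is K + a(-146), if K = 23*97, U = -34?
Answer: 2368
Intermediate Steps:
a(E) = 137 (a(E) = 103 - 1*(-34) = 103 + 34 = 137)
K = 2231
K + a(-146) = 2231 + 137 = 2368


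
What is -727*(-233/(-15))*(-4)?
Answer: 677564/15 ≈ 45171.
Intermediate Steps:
-727*(-233/(-15))*(-4) = -727*(-233*(-1/15))*(-4) = -169391*(-4)/15 = -727*(-932/15) = 677564/15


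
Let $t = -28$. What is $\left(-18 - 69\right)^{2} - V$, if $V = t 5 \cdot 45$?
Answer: $13869$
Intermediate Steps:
$V = -6300$ ($V = \left(-28\right) 5 \cdot 45 = \left(-140\right) 45 = -6300$)
$\left(-18 - 69\right)^{2} - V = \left(-18 - 69\right)^{2} - -6300 = \left(-87\right)^{2} + 6300 = 7569 + 6300 = 13869$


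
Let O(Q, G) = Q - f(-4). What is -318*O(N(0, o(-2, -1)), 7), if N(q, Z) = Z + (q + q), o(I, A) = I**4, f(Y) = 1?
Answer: -4770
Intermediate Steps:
N(q, Z) = Z + 2*q
O(Q, G) = -1 + Q (O(Q, G) = Q - 1*1 = Q - 1 = -1 + Q)
-318*O(N(0, o(-2, -1)), 7) = -318*(-1 + ((-2)**4 + 2*0)) = -318*(-1 + (16 + 0)) = -318*(-1 + 16) = -318*15 = -4770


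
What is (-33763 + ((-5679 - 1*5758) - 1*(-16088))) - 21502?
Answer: -50614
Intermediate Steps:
(-33763 + ((-5679 - 1*5758) - 1*(-16088))) - 21502 = (-33763 + ((-5679 - 5758) + 16088)) - 21502 = (-33763 + (-11437 + 16088)) - 21502 = (-33763 + 4651) - 21502 = -29112 - 21502 = -50614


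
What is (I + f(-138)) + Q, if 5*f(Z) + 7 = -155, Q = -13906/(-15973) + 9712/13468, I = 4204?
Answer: 1122194015808/268905455 ≈ 4173.2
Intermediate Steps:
Q = 85603946/53781091 (Q = -13906*(-1/15973) + 9712*(1/13468) = 13906/15973 + 2428/3367 = 85603946/53781091 ≈ 1.5917)
f(Z) = -162/5 (f(Z) = -7/5 + (⅕)*(-155) = -7/5 - 31 = -162/5)
(I + f(-138)) + Q = (4204 - 162/5) + 85603946/53781091 = 20858/5 + 85603946/53781091 = 1122194015808/268905455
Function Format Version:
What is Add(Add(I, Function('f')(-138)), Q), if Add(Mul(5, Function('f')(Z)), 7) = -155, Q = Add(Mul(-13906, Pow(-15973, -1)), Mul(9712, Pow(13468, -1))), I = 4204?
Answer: Rational(1122194015808, 268905455) ≈ 4173.2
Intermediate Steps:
Q = Rational(85603946, 53781091) (Q = Add(Mul(-13906, Rational(-1, 15973)), Mul(9712, Rational(1, 13468))) = Add(Rational(13906, 15973), Rational(2428, 3367)) = Rational(85603946, 53781091) ≈ 1.5917)
Function('f')(Z) = Rational(-162, 5) (Function('f')(Z) = Add(Rational(-7, 5), Mul(Rational(1, 5), -155)) = Add(Rational(-7, 5), -31) = Rational(-162, 5))
Add(Add(I, Function('f')(-138)), Q) = Add(Add(4204, Rational(-162, 5)), Rational(85603946, 53781091)) = Add(Rational(20858, 5), Rational(85603946, 53781091)) = Rational(1122194015808, 268905455)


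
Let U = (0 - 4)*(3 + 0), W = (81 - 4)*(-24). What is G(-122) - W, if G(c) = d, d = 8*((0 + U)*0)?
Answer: 1848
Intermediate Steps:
W = -1848 (W = 77*(-24) = -1848)
U = -12 (U = -4*3 = -12)
d = 0 (d = 8*((0 - 12)*0) = 8*(-12*0) = 8*0 = 0)
G(c) = 0
G(-122) - W = 0 - 1*(-1848) = 0 + 1848 = 1848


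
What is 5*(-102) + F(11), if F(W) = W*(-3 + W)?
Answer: -422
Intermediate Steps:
5*(-102) + F(11) = 5*(-102) + 11*(-3 + 11) = -510 + 11*8 = -510 + 88 = -422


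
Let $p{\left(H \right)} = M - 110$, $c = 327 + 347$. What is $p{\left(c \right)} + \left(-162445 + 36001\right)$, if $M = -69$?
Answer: $-126623$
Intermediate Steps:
$c = 674$
$p{\left(H \right)} = -179$ ($p{\left(H \right)} = -69 - 110 = -179$)
$p{\left(c \right)} + \left(-162445 + 36001\right) = -179 + \left(-162445 + 36001\right) = -179 - 126444 = -126623$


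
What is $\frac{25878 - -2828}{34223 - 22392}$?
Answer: $\frac{28706}{11831} \approx 2.4263$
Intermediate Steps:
$\frac{25878 - -2828}{34223 - 22392} = \frac{25878 + \left(-17282 + 20110\right)}{11831} = \left(25878 + 2828\right) \frac{1}{11831} = 28706 \cdot \frac{1}{11831} = \frac{28706}{11831}$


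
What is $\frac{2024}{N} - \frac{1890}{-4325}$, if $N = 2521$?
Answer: $\frac{2703698}{2180665} \approx 1.2399$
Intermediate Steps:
$\frac{2024}{N} - \frac{1890}{-4325} = \frac{2024}{2521} - \frac{1890}{-4325} = 2024 \cdot \frac{1}{2521} - - \frac{378}{865} = \frac{2024}{2521} + \frac{378}{865} = \frac{2703698}{2180665}$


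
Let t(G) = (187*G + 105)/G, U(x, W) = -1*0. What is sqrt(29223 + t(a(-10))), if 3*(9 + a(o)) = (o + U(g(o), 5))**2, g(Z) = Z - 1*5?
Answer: sqrt(156748885)/73 ≈ 171.51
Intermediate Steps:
g(Z) = -5 + Z (g(Z) = Z - 5 = -5 + Z)
U(x, W) = 0
a(o) = -9 + o**2/3 (a(o) = -9 + (o + 0)**2/3 = -9 + o**2/3)
t(G) = (105 + 187*G)/G
sqrt(29223 + t(a(-10))) = sqrt(29223 + (187 + 105/(-9 + (1/3)*(-10)**2))) = sqrt(29223 + (187 + 105/(-9 + (1/3)*100))) = sqrt(29223 + (187 + 105/(-9 + 100/3))) = sqrt(29223 + (187 + 105/(73/3))) = sqrt(29223 + (187 + 105*(3/73))) = sqrt(29223 + (187 + 315/73)) = sqrt(29223 + 13966/73) = sqrt(2147245/73) = sqrt(156748885)/73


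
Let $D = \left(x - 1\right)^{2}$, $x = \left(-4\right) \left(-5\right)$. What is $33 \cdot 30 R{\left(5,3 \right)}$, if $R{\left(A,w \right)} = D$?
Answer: $357390$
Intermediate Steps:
$x = 20$
$D = 361$ ($D = \left(20 - 1\right)^{2} = 19^{2} = 361$)
$R{\left(A,w \right)} = 361$
$33 \cdot 30 R{\left(5,3 \right)} = 33 \cdot 30 \cdot 361 = 990 \cdot 361 = 357390$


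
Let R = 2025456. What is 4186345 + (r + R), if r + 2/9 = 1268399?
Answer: 67321798/9 ≈ 7.4802e+6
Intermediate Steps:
r = 11415589/9 (r = -2/9 + 1268399 = 11415589/9 ≈ 1.2684e+6)
4186345 + (r + R) = 4186345 + (11415589/9 + 2025456) = 4186345 + 29644693/9 = 67321798/9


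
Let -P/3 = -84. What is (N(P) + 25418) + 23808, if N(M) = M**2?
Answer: 112730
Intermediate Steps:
P = 252 (P = -3*(-84) = 252)
(N(P) + 25418) + 23808 = (252**2 + 25418) + 23808 = (63504 + 25418) + 23808 = 88922 + 23808 = 112730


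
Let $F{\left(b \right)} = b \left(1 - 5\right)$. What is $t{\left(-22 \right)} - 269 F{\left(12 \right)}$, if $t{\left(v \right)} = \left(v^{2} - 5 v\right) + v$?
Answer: $13484$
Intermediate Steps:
$t{\left(v \right)} = v^{2} - 4 v$
$F{\left(b \right)} = - 4 b$ ($F{\left(b \right)} = b \left(-4\right) = - 4 b$)
$t{\left(-22 \right)} - 269 F{\left(12 \right)} = - 22 \left(-4 - 22\right) - 269 \left(\left(-4\right) 12\right) = \left(-22\right) \left(-26\right) - -12912 = 572 + 12912 = 13484$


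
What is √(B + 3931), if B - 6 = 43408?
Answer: √47345 ≈ 217.59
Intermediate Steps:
B = 43414 (B = 6 + 43408 = 43414)
√(B + 3931) = √(43414 + 3931) = √47345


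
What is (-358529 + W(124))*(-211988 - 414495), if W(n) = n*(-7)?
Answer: 225156110751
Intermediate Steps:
W(n) = -7*n
(-358529 + W(124))*(-211988 - 414495) = (-358529 - 7*124)*(-211988 - 414495) = (-358529 - 868)*(-626483) = -359397*(-626483) = 225156110751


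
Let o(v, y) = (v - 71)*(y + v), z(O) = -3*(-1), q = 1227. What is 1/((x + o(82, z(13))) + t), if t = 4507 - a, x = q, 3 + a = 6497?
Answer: 1/175 ≈ 0.0057143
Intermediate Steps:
a = 6494 (a = -3 + 6497 = 6494)
z(O) = 3
x = 1227
o(v, y) = (-71 + v)*(v + y)
t = -1987 (t = 4507 - 1*6494 = 4507 - 6494 = -1987)
1/((x + o(82, z(13))) + t) = 1/((1227 + (82² - 71*82 - 71*3 + 82*3)) - 1987) = 1/((1227 + (6724 - 5822 - 213 + 246)) - 1987) = 1/((1227 + 935) - 1987) = 1/(2162 - 1987) = 1/175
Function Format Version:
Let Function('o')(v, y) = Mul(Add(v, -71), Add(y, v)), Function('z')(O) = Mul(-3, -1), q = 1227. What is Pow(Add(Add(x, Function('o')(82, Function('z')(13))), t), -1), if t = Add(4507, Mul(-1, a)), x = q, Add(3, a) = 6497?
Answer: Rational(1, 175) ≈ 0.0057143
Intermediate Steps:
a = 6494 (a = Add(-3, 6497) = 6494)
Function('z')(O) = 3
x = 1227
Function('o')(v, y) = Mul(Add(-71, v), Add(v, y))
t = -1987 (t = Add(4507, Mul(-1, 6494)) = Add(4507, -6494) = -1987)
Pow(Add(Add(x, Function('o')(82, Function('z')(13))), t), -1) = Pow(Add(Add(1227, Add(Pow(82, 2), Mul(-71, 82), Mul(-71, 3), Mul(82, 3))), -1987), -1) = Pow(Add(Add(1227, Add(6724, -5822, -213, 246)), -1987), -1) = Pow(Add(Add(1227, 935), -1987), -1) = Pow(Add(2162, -1987), -1) = Pow(175, -1) = Rational(1, 175)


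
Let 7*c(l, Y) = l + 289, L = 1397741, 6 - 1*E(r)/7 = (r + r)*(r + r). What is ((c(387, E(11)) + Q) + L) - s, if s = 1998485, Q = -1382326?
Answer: -13880814/7 ≈ -1.9830e+6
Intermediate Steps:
E(r) = 42 - 28*r**2 (E(r) = 42 - 7*(r + r)*(r + r) = 42 - 7*2*r*2*r = 42 - 28*r**2)
c(l, Y) = 289/7 + l/7 (c(l, Y) = (l + 289)/7 = (289 + l)/7 = 289/7 + l/7)
((c(387, E(11)) + Q) + L) - s = (((289/7 + (1/7)*387) - 1382326) + 1397741) - 1*1998485 = (((289/7 + 387/7) - 1382326) + 1397741) - 1998485 = ((676/7 - 1382326) + 1397741) - 1998485 = (-9675606/7 + 1397741) - 1998485 = 108581/7 - 1998485 = -13880814/7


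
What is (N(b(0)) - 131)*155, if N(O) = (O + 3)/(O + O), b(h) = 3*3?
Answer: -60605/3 ≈ -20202.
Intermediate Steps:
b(h) = 9
N(O) = (3 + O)/(2*O) (N(O) = (3 + O)/((2*O)) = (3 + O)*(1/(2*O)) = (3 + O)/(2*O))
(N(b(0)) - 131)*155 = ((1/2)*(3 + 9)/9 - 131)*155 = ((1/2)*(1/9)*12 - 131)*155 = (2/3 - 131)*155 = -391/3*155 = -60605/3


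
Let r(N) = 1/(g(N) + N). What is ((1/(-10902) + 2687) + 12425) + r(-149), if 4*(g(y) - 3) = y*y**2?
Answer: 545084196335651/36069626766 ≈ 15112.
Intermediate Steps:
g(y) = 3 + y**3/4 (g(y) = 3 + (y*y**2)/4 = 3 + y**3/4)
r(N) = 1/(3 + N + N**3/4) (r(N) = 1/((3 + N**3/4) + N) = 1/(3 + N + N**3/4))
((1/(-10902) + 2687) + 12425) + r(-149) = ((1/(-10902) + 2687) + 12425) + 4/(12 + (-149)**3 + 4*(-149)) = ((-1/10902 + 2687) + 12425) + 4/(12 - 3307949 - 596) = (29293673/10902 + 12425) + 4/(-3308533) = 164751023/10902 + 4*(-1/3308533) = 164751023/10902 - 4/3308533 = 545084196335651/36069626766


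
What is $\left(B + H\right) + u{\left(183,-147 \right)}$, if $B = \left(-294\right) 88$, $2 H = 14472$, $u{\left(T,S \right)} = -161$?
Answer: $-18797$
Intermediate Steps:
$H = 7236$ ($H = \frac{1}{2} \cdot 14472 = 7236$)
$B = -25872$
$\left(B + H\right) + u{\left(183,-147 \right)} = \left(-25872 + 7236\right) - 161 = -18636 - 161 = -18797$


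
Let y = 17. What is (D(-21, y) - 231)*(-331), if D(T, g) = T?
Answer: 83412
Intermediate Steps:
(D(-21, y) - 231)*(-331) = (-21 - 231)*(-331) = -252*(-331) = 83412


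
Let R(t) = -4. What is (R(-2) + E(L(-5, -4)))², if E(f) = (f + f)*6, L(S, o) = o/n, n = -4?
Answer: 64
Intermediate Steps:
L(S, o) = -o/4 (L(S, o) = o/(-4) = o*(-¼) = -o/4)
E(f) = 12*f (E(f) = (2*f)*6 = 12*f)
(R(-2) + E(L(-5, -4)))² = (-4 + 12*(-¼*(-4)))² = (-4 + 12*1)² = (-4 + 12)² = 8² = 64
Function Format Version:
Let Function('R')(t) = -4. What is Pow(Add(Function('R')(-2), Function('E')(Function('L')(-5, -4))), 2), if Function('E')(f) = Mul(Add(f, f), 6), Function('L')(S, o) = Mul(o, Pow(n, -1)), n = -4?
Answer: 64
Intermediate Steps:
Function('L')(S, o) = Mul(Rational(-1, 4), o) (Function('L')(S, o) = Mul(o, Pow(-4, -1)) = Mul(o, Rational(-1, 4)) = Mul(Rational(-1, 4), o))
Function('E')(f) = Mul(12, f) (Function('E')(f) = Mul(Mul(2, f), 6) = Mul(12, f))
Pow(Add(Function('R')(-2), Function('E')(Function('L')(-5, -4))), 2) = Pow(Add(-4, Mul(12, Mul(Rational(-1, 4), -4))), 2) = Pow(Add(-4, Mul(12, 1)), 2) = Pow(Add(-4, 12), 2) = Pow(8, 2) = 64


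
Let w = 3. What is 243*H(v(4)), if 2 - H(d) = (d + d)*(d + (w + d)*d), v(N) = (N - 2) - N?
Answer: -3402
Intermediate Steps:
v(N) = -2 (v(N) = (-2 + N) - N = -2)
H(d) = 2 - 2*d*(d + d*(3 + d)) (H(d) = 2 - (d + d)*(d + (3 + d)*d) = 2 - 2*d*(d + d*(3 + d)))
243*H(v(4)) = 243*(2 - 8*(-2)² - 2*(-2)³) = 243*(2 - 8*4 - 2*(-8)) = 243*(2 - 32 + 16) = 243*(-14) = -3402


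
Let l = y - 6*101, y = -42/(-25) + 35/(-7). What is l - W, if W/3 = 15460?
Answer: -1174733/25 ≈ -46989.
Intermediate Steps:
W = 46380 (W = 3*15460 = 46380)
y = -83/25 (y = -42*(-1/25) + 35*(-⅐) = 42/25 - 5 = -83/25 ≈ -3.3200)
l = -15233/25 (l = -83/25 - 6*101 = -83/25 - 606 = -15233/25 ≈ -609.32)
l - W = -15233/25 - 1*46380 = -15233/25 - 46380 = -1174733/25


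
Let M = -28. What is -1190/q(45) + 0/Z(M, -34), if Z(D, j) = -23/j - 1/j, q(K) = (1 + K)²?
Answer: -595/1058 ≈ -0.56238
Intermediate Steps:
Z(D, j) = -24/j
-1190/q(45) + 0/Z(M, -34) = -1190/(1 + 45)² + 0/((-24/(-34))) = -1190/(46²) + 0/((-24*(-1/34))) = -1190/2116 + 0/(12/17) = -1190*1/2116 + 0*(17/12) = -595/1058 + 0 = -595/1058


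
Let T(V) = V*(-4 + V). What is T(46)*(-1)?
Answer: -1932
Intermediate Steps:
T(46)*(-1) = (46*(-4 + 46))*(-1) = (46*42)*(-1) = 1932*(-1) = -1932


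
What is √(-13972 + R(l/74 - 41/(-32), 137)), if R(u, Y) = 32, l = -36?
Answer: 2*I*√3485 ≈ 118.07*I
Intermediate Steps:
√(-13972 + R(l/74 - 41/(-32), 137)) = √(-13972 + 32) = √(-13940) = 2*I*√3485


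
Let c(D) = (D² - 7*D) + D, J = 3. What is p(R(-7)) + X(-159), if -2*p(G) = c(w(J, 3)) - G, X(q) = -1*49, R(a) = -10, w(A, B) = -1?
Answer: -115/2 ≈ -57.500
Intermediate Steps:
X(q) = -49
c(D) = D² - 6*D
p(G) = -7/2 + G/2 (p(G) = -(-(-6 - 1) - G)/2 = -(-1*(-7) - G)/2 = -(7 - G)/2 = -7/2 + G/2)
p(R(-7)) + X(-159) = (-7/2 + (½)*(-10)) - 49 = (-7/2 - 5) - 49 = -17/2 - 49 = -115/2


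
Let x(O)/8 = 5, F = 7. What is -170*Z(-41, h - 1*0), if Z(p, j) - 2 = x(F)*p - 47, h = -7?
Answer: 286450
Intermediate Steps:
x(O) = 40 (x(O) = 8*5 = 40)
Z(p, j) = -45 + 40*p (Z(p, j) = 2 + (40*p - 47) = 2 + (-47 + 40*p) = -45 + 40*p)
-170*Z(-41, h - 1*0) = -170*(-45 + 40*(-41)) = -170*(-45 - 1640) = -170*(-1685) = 286450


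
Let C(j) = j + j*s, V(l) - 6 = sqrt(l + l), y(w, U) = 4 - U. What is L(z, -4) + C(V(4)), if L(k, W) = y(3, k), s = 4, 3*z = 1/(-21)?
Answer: 2143/63 + 10*sqrt(2) ≈ 48.158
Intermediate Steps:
z = -1/63 (z = (1/3)/(-21) = (1/3)*(-1/21) = -1/63 ≈ -0.015873)
L(k, W) = 4 - k
V(l) = 6 + sqrt(2)*sqrt(l) (V(l) = 6 + sqrt(l + l) = 6 + sqrt(2*l) = 6 + sqrt(2)*sqrt(l))
C(j) = 5*j (C(j) = j + j*4 = j + 4*j = 5*j)
L(z, -4) + C(V(4)) = (4 - 1*(-1/63)) + 5*(6 + sqrt(2)*sqrt(4)) = (4 + 1/63) + 5*(6 + sqrt(2)*2) = 253/63 + 5*(6 + 2*sqrt(2)) = 253/63 + (30 + 10*sqrt(2)) = 2143/63 + 10*sqrt(2)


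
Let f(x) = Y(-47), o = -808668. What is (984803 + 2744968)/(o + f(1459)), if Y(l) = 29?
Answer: -3729771/808639 ≈ -4.6124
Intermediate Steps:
f(x) = 29
(984803 + 2744968)/(o + f(1459)) = (984803 + 2744968)/(-808668 + 29) = 3729771/(-808639) = 3729771*(-1/808639) = -3729771/808639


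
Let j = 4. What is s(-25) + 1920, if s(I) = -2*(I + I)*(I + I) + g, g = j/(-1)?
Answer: -3084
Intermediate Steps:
g = -4 (g = 4/(-1) = 4*(-1) = -4)
s(I) = -4 - 8*I² (s(I) = -2*(I + I)*(I + I) - 4 = -2*2*I*2*I - 4 = -8*I² - 4 = -4 - 8*I²)
s(-25) + 1920 = (-4 - 8*(-25)²) + 1920 = (-4 - 8*625) + 1920 = (-4 - 5000) + 1920 = -5004 + 1920 = -3084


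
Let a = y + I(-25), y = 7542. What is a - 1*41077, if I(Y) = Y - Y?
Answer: -33535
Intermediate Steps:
I(Y) = 0
a = 7542 (a = 7542 + 0 = 7542)
a - 1*41077 = 7542 - 1*41077 = 7542 - 41077 = -33535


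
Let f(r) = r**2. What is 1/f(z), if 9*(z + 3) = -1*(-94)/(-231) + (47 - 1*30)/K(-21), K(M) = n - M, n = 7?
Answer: 69155856/613206169 ≈ 0.11278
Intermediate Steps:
K(M) = 7 - M
z = -24763/8316 (z = -3 + (-1*(-94)/(-231) + (47 - 1*30)/(7 - 1*(-21)))/9 = -3 + (94*(-1/231) + (47 - 30)/(7 + 21))/9 = -3 + (-94/231 + 17/28)/9 = -3 + (1/9)*(185/924) = -3 + 185/8316 = -24763/8316 ≈ -2.9778)
1/f(z) = 1/((-24763/8316)**2) = 1/(613206169/69155856) = 69155856/613206169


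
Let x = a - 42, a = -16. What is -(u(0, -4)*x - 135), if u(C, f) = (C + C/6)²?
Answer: 135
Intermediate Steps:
x = -58 (x = -16 - 42 = -58)
u(C, f) = 49*C²/36 (u(C, f) = (C + C*(⅙))² = (C + C/6)² = (7*C/6)² = 49*C²/36)
-(u(0, -4)*x - 135) = -(((49/36)*0²)*(-58) - 135) = -(((49/36)*0)*(-58) - 135) = -(0*(-58) - 135) = -(0 - 135) = -1*(-135) = 135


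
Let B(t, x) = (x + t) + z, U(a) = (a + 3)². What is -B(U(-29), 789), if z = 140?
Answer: -1605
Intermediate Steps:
U(a) = (3 + a)²
B(t, x) = 140 + t + x (B(t, x) = (x + t) + 140 = (t + x) + 140 = 140 + t + x)
-B(U(-29), 789) = -(140 + (3 - 29)² + 789) = -(140 + (-26)² + 789) = -(140 + 676 + 789) = -1*1605 = -1605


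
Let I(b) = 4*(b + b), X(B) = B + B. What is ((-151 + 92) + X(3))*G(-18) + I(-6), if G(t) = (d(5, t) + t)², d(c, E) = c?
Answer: -9005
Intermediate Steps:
X(B) = 2*B
G(t) = (5 + t)²
I(b) = 8*b (I(b) = 4*(2*b) = 8*b)
((-151 + 92) + X(3))*G(-18) + I(-6) = ((-151 + 92) + 2*3)*(5 - 18)² + 8*(-6) = (-59 + 6)*(-13)² - 48 = -53*169 - 48 = -8957 - 48 = -9005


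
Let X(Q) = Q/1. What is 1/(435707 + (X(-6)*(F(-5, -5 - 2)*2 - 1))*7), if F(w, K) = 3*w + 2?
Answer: 1/436841 ≈ 2.2892e-6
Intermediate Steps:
F(w, K) = 2 + 3*w
X(Q) = Q (X(Q) = Q*1 = Q)
1/(435707 + (X(-6)*(F(-5, -5 - 2)*2 - 1))*7) = 1/(435707 - 6*((2 + 3*(-5))*2 - 1)*7) = 1/(435707 - 6*((2 - 15)*2 - 1)*7) = 1/(435707 - 6*(-13*2 - 1)*7) = 1/(435707 - 6*(-26 - 1)*7) = 1/(435707 - 6*(-27)*7) = 1/(435707 + 162*7) = 1/(435707 + 1134) = 1/436841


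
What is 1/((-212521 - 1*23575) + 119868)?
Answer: -1/116228 ≈ -8.6038e-6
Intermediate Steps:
1/((-212521 - 1*23575) + 119868) = 1/((-212521 - 23575) + 119868) = 1/(-236096 + 119868) = 1/(-116228) = -1/116228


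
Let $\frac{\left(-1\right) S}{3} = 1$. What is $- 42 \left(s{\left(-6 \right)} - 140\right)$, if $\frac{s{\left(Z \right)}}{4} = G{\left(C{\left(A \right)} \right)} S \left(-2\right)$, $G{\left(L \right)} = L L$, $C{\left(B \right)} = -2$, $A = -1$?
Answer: $1848$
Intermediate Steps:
$S = -3$ ($S = \left(-3\right) 1 = -3$)
$G{\left(L \right)} = L^{2}$
$s{\left(Z \right)} = 96$ ($s{\left(Z \right)} = 4 \left(-2\right)^{2} \left(-3\right) \left(-2\right) = 4 \cdot 4 \left(-3\right) \left(-2\right) = 4 \left(\left(-12\right) \left(-2\right)\right) = 4 \cdot 24 = 96$)
$- 42 \left(s{\left(-6 \right)} - 140\right) = - 42 \left(96 - 140\right) = \left(-42\right) \left(-44\right) = 1848$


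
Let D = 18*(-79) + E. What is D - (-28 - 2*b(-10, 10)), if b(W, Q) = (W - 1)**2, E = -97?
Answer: -1249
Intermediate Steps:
D = -1519 (D = 18*(-79) - 97 = -1422 - 97 = -1519)
b(W, Q) = (-1 + W)**2
D - (-28 - 2*b(-10, 10)) = -1519 - (-28 - 2*(-1 - 10)**2) = -1519 - (-28 - 2*(-11)**2) = -1519 - (-28 - 2*121) = -1519 - (-28 - 242) = -1519 - 1*(-270) = -1519 + 270 = -1249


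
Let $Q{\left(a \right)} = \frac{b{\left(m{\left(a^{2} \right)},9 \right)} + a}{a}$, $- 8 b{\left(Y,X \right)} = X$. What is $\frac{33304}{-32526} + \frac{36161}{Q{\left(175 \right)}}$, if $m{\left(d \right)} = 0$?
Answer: $\frac{63330593636}{1740141} \approx 36394.0$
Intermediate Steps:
$b{\left(Y,X \right)} = - \frac{X}{8}$
$Q{\left(a \right)} = \frac{- \frac{9}{8} + a}{a}$ ($Q{\left(a \right)} = \frac{\left(- \frac{1}{8}\right) 9 + a}{a} = \frac{- \frac{9}{8} + a}{a}$)
$\frac{33304}{-32526} + \frac{36161}{Q{\left(175 \right)}} = \frac{33304}{-32526} + \frac{36161}{\frac{1}{175} \left(- \frac{9}{8} + 175\right)} = 33304 \left(- \frac{1}{32526}\right) + \frac{36161}{\frac{1}{175} \cdot \frac{1391}{8}} = - \frac{16652}{16263} + \frac{36161}{\frac{1391}{1400}} = - \frac{16652}{16263} + 36161 \cdot \frac{1400}{1391} = - \frac{16652}{16263} + \frac{50625400}{1391} = \frac{63330593636}{1740141}$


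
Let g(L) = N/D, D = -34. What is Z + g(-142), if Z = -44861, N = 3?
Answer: -1525277/34 ≈ -44861.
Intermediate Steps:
g(L) = -3/34 (g(L) = 3/(-34) = 3*(-1/34) = -3/34)
Z + g(-142) = -44861 - 3/34 = -1525277/34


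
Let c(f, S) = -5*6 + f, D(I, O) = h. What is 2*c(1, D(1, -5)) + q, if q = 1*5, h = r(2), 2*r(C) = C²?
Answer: -53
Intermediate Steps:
r(C) = C²/2
h = 2 (h = (½)*2² = (½)*4 = 2)
D(I, O) = 2
c(f, S) = -30 + f
q = 5
2*c(1, D(1, -5)) + q = 2*(-30 + 1) + 5 = 2*(-29) + 5 = -58 + 5 = -53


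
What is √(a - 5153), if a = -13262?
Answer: I*√18415 ≈ 135.7*I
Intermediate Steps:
√(a - 5153) = √(-13262 - 5153) = √(-18415) = I*√18415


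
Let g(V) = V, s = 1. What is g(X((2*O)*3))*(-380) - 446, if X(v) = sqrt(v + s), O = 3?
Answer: -446 - 380*sqrt(19) ≈ -2102.4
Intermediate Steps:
X(v) = sqrt(1 + v) (X(v) = sqrt(v + 1) = sqrt(1 + v))
g(X((2*O)*3))*(-380) - 446 = sqrt(1 + (2*3)*3)*(-380) - 446 = sqrt(1 + 6*3)*(-380) - 446 = sqrt(1 + 18)*(-380) - 446 = sqrt(19)*(-380) - 446 = -380*sqrt(19) - 446 = -446 - 380*sqrt(19)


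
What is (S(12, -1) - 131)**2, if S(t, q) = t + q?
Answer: 14400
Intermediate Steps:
S(t, q) = q + t
(S(12, -1) - 131)**2 = ((-1 + 12) - 131)**2 = (11 - 131)**2 = (-120)**2 = 14400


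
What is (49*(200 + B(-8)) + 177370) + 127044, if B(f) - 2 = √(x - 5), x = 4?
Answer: 314312 + 49*I ≈ 3.1431e+5 + 49.0*I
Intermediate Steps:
B(f) = 2 + I (B(f) = 2 + √(4 - 5) = 2 + √(-1) = 2 + I)
(49*(200 + B(-8)) + 177370) + 127044 = (49*(200 + (2 + I)) + 177370) + 127044 = (49*(202 + I) + 177370) + 127044 = ((9898 + 49*I) + 177370) + 127044 = (187268 + 49*I) + 127044 = 314312 + 49*I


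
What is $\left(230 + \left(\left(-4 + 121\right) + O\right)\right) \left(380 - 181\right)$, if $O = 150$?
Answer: $98903$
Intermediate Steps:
$\left(230 + \left(\left(-4 + 121\right) + O\right)\right) \left(380 - 181\right) = \left(230 + \left(\left(-4 + 121\right) + 150\right)\right) \left(380 - 181\right) = \left(230 + \left(117 + 150\right)\right) 199 = \left(230 + 267\right) 199 = 497 \cdot 199 = 98903$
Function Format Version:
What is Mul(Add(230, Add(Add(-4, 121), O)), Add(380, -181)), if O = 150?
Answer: 98903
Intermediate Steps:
Mul(Add(230, Add(Add(-4, 121), O)), Add(380, -181)) = Mul(Add(230, Add(Add(-4, 121), 150)), Add(380, -181)) = Mul(Add(230, Add(117, 150)), 199) = Mul(Add(230, 267), 199) = Mul(497, 199) = 98903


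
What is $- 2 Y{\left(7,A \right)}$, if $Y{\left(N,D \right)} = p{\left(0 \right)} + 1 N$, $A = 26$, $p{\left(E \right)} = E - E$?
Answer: $-14$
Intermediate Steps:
$p{\left(E \right)} = 0$
$Y{\left(N,D \right)} = N$ ($Y{\left(N,D \right)} = 0 + 1 N = 0 + N = N$)
$- 2 Y{\left(7,A \right)} = \left(-2\right) 7 = -14$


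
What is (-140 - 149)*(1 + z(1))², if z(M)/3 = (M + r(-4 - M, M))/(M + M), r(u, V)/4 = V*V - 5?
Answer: -534361/4 ≈ -1.3359e+5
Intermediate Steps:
r(u, V) = -20 + 4*V² (r(u, V) = 4*(V*V - 5) = 4*(V² - 5) = 4*(-5 + V²) = -20 + 4*V²)
z(M) = 3*(-20 + M + 4*M²)/(2*M) (z(M) = 3*((M + (-20 + 4*M²))/(M + M)) = 3*((-20 + M + 4*M²)/((2*M))) = 3*((-20 + M + 4*M²)*(1/(2*M))) = 3*((-20 + M + 4*M²)/(2*M)) = 3*(-20 + M + 4*M²)/(2*M))
(-140 - 149)*(1 + z(1))² = (-140 - 149)*(1 + (3/2 - 30/1 + 6*1))² = -289*(1 + (3/2 - 30*1 + 6))² = -289*(1 + (3/2 - 30 + 6))² = -289*(1 - 45/2)² = -289*(-43/2)² = -289*1849/4 = -534361/4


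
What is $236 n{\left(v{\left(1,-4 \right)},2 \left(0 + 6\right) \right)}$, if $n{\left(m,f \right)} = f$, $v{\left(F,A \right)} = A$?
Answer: $2832$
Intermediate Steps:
$236 n{\left(v{\left(1,-4 \right)},2 \left(0 + 6\right) \right)} = 236 \cdot 2 \left(0 + 6\right) = 236 \cdot 2 \cdot 6 = 236 \cdot 12 = 2832$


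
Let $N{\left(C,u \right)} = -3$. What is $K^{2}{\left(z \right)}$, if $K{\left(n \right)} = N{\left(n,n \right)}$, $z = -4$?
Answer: $9$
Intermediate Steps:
$K{\left(n \right)} = -3$
$K^{2}{\left(z \right)} = \left(-3\right)^{2} = 9$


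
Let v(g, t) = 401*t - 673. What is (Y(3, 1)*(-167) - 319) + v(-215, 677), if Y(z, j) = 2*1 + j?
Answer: 269984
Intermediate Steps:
Y(z, j) = 2 + j
v(g, t) = -673 + 401*t
(Y(3, 1)*(-167) - 319) + v(-215, 677) = ((2 + 1)*(-167) - 319) + (-673 + 401*677) = (3*(-167) - 319) + (-673 + 271477) = (-501 - 319) + 270804 = -820 + 270804 = 269984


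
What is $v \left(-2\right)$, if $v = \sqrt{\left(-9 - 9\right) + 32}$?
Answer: $- 2 \sqrt{14} \approx -7.4833$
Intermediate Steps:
$v = \sqrt{14}$ ($v = \sqrt{\left(-9 - 9\right) + 32} = \sqrt{-18 + 32} = \sqrt{14} \approx 3.7417$)
$v \left(-2\right) = \sqrt{14} \left(-2\right) = - 2 \sqrt{14}$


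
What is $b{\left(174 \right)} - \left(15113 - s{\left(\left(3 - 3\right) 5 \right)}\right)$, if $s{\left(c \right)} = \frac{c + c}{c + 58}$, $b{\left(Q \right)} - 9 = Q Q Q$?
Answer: $5252920$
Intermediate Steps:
$b{\left(Q \right)} = 9 + Q^{3}$ ($b{\left(Q \right)} = 9 + Q Q Q = 9 + Q^{2} Q = 9 + Q^{3}$)
$s{\left(c \right)} = \frac{2 c}{58 + c}$
$b{\left(174 \right)} - \left(15113 - s{\left(\left(3 - 3\right) 5 \right)}\right) = \left(9 + 174^{3}\right) - \left(15113 - \frac{2 \left(3 - 3\right) 5}{58 + \left(3 - 3\right) 5}\right) = \left(9 + 5268024\right) - \left(15113 - \frac{2 \cdot 0 \cdot 5}{58 + 0 \cdot 5}\right) = 5268033 - \left(15113 - 2 \cdot 0 \frac{1}{58 + 0}\right) = 5268033 - \left(15113 - 2 \cdot 0 \cdot \frac{1}{58}\right) = 5268033 - \left(15113 - 0\right) = 5268033 - \left(15113 + 0\right) = 5268033 - 15113 = 5252920$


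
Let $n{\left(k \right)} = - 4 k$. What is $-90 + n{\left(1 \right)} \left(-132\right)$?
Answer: $438$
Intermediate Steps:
$-90 + n{\left(1 \right)} \left(-132\right) = -90 + \left(-4\right) 1 \left(-132\right) = -90 - -528 = -90 + 528 = 438$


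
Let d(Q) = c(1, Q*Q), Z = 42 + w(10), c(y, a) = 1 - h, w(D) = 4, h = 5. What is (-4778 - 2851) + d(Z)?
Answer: -7633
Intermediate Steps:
c(y, a) = -4 (c(y, a) = 1 - 1*5 = 1 - 5 = -4)
Z = 46 (Z = 42 + 4 = 46)
d(Q) = -4
(-4778 - 2851) + d(Z) = (-4778 - 2851) - 4 = -7629 - 4 = -7633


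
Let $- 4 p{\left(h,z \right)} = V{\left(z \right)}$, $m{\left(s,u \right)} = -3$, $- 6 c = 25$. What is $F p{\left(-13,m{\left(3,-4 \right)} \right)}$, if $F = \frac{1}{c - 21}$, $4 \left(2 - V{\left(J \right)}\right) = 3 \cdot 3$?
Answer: $- \frac{3}{1208} \approx -0.0024834$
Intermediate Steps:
$c = - \frac{25}{6}$ ($c = \left(- \frac{1}{6}\right) 25 = - \frac{25}{6} \approx -4.1667$)
$V{\left(J \right)} = - \frac{1}{4}$ ($V{\left(J \right)} = 2 - \frac{3 \cdot 3}{4} = 2 - \frac{9}{4} = - \frac{1}{4}$)
$p{\left(h,z \right)} = \frac{1}{16}$ ($p{\left(h,z \right)} = \left(- \frac{1}{4}\right) \left(- \frac{1}{4}\right) = \frac{1}{16}$)
$F = - \frac{6}{151}$ ($F = \frac{1}{- \frac{25}{6} - 21} = \frac{1}{- \frac{151}{6}} = - \frac{6}{151} \approx -0.039735$)
$F p{\left(-13,m{\left(3,-4 \right)} \right)} = \left(- \frac{6}{151}\right) \frac{1}{16} = - \frac{3}{1208}$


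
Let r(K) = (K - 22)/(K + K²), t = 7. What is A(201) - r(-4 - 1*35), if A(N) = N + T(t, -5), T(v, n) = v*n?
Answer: 246073/1482 ≈ 166.04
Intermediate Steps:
T(v, n) = n*v
A(N) = -35 + N (A(N) = N - 5*7 = N - 35 = -35 + N)
r(K) = (-22 + K)/(K + K²)
A(201) - r(-4 - 1*35) = (-35 + 201) - (-22 + (-4 - 1*35))/((-4 - 1*35)*(1 + (-4 - 1*35))) = 166 - (-22 + (-4 - 35))/((-4 - 35)*(1 + (-4 - 35))) = 166 - (-22 - 39)/((-39)*(1 - 39)) = 166 - (-1)*(-61)/(39*(-38)) = 166 - (-1)*(-1)*(-61)/(39*38) = 166 - 1*(-61/1482) = 166 + 61/1482 = 246073/1482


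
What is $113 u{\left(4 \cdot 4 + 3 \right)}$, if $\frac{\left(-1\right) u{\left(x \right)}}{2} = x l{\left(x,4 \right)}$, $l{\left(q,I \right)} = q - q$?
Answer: $0$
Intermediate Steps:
$l{\left(q,I \right)} = 0$
$u{\left(x \right)} = 0$ ($u{\left(x \right)} = - 2 x 0 = \left(-2\right) 0 = 0$)
$113 u{\left(4 \cdot 4 + 3 \right)} = 113 \cdot 0 = 0$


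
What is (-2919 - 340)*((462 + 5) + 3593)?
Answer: -13231540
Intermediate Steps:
(-2919 - 340)*((462 + 5) + 3593) = -3259*(467 + 3593) = -3259*4060 = -13231540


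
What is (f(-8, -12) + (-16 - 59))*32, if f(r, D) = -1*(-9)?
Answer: -2112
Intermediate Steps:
f(r, D) = 9
(f(-8, -12) + (-16 - 59))*32 = (9 + (-16 - 59))*32 = (9 - 75)*32 = -66*32 = -2112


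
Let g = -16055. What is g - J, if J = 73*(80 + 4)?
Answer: -22187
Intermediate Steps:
J = 6132 (J = 73*84 = 6132)
g - J = -16055 - 1*6132 = -16055 - 6132 = -22187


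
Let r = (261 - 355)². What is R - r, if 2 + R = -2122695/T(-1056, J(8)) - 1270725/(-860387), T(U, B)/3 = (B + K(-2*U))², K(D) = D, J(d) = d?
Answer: -6834153209714811/773384666560 ≈ -8836.7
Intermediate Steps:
T(U, B) = 3*(B - 2*U)²
r = 8836 (r = (-94)² = 8836)
R = -526295990651/773384666560 (R = -2 + (-2122695*1/(3*(8 - 2*(-1056))²) - 1270725/(-860387)) = -2 + (-2122695*1/(3*(8 + 2112)²) - 1270725*(-1/860387)) = -2 + (-2122695/(3*2120²) + 1270725/860387) = -2 + (-2122695/(3*4494400) + 1270725/860387) = -2 + (-2122695/13483200 + 1270725/860387) = -2 + (-2122695*1/13483200 + 1270725/860387) = -2 + (-141513/898880 + 1270725/860387) = -2 + 1020473342469/773384666560 = -526295990651/773384666560 ≈ -0.68051)
R - r = -526295990651/773384666560 - 1*8836 = -526295990651/773384666560 - 8836 = -6834153209714811/773384666560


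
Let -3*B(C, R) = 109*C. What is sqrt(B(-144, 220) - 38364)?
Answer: 2*I*sqrt(8283) ≈ 182.02*I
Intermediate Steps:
B(C, R) = -109*C/3
sqrt(B(-144, 220) - 38364) = sqrt(-109/3*(-144) - 38364) = sqrt(5232 - 38364) = sqrt(-33132) = 2*I*sqrt(8283)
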